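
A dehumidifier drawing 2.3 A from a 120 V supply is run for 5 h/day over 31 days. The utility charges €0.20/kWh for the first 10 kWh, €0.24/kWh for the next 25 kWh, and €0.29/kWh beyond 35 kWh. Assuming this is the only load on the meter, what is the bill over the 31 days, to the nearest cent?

€10.26

Power = 2.3 A × 120 V = 276 W = 0.276 kW
Runtime = 5 h/day × 31 days = 155 h
Energy = 0.276 kW × 155 h = 42.78 kWh
Tier 1 (0–10 kWh): 10 × €0.20 = €2
Tier 2 (10–35 kWh): 25 × €0.24 = €6
Above 35 kWh: 7.78 × €0.29 = €2.2562
Bill = €10.26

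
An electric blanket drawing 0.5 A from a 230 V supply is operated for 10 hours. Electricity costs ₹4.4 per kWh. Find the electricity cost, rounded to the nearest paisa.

₹5.06

Power = 0.5 A × 230 V = 115 W = 0.115 kW
Energy = 0.115 kW × 10 h = 1.15 kWh
Cost = 1.15 kWh × ₹4.4/kWh = ₹5.06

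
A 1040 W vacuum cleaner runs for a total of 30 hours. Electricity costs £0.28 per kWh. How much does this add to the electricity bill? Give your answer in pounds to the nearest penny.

Energy = 1.04 kW × 30 h = 31.2 kWh
Cost = 31.2 kWh × £0.28/kWh = £8.74

£8.74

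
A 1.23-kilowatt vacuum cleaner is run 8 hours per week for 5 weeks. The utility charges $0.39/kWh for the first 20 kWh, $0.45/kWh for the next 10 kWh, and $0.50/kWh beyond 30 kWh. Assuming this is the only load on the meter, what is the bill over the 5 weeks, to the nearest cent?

Runtime = 8 h/week × 5 weeks = 40 h
Energy = 1.23 kW × 40 h = 49.2 kWh
Tier 1 (0–20 kWh): 20 × $0.39 = $7.8
Tier 2 (20–30 kWh): 10 × $0.45 = $4.5
Above 30 kWh: 19.2 × $0.50 = $9.6
Bill = $21.90

$21.90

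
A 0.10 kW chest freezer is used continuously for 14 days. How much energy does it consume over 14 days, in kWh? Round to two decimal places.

33.60 kWh

Runtime = 24 h × 14 = 336 h
Energy = 0.1 kW × 336 h = 33.6 kWh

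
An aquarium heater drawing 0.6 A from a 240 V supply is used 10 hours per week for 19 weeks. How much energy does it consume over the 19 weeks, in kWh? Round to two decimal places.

27.36 kWh

Power = 0.6 A × 240 V = 144 W = 0.144 kW
Runtime = 10 h/week × 19 weeks = 190 h
Energy = 0.144 kW × 190 h = 27.36 kWh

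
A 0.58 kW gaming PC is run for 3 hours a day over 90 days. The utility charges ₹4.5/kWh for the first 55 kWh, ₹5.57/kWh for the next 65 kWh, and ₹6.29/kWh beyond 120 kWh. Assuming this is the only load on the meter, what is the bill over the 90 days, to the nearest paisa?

Runtime = 3 h/day × 90 days = 270 h
Energy = 0.58 kW × 270 h = 156.6 kWh
Tier 1 (0–55 kWh): 55 × ₹4.5 = ₹247.5
Tier 2 (55–120 kWh): 65 × ₹5.57 = ₹362.05
Above 120 kWh: 36.6 × ₹6.29 = ₹230.214
Bill = ₹839.76

₹839.76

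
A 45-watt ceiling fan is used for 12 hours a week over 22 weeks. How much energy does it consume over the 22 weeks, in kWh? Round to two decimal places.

11.88 kWh

Runtime = 12 h/week × 22 weeks = 264 h
Energy = 0.045 kW × 264 h = 11.88 kWh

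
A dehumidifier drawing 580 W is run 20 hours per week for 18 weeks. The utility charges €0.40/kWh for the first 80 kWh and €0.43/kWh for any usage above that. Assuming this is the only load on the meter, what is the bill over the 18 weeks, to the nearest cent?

€87.38

Runtime = 20 h/week × 18 weeks = 360 h
Energy = 0.58 kW × 360 h = 208.8 kWh
Tier 1 (0–80 kWh): 80 × €0.40 = €32
Above 80 kWh: 128.8 × €0.43 = €55.384
Bill = €87.38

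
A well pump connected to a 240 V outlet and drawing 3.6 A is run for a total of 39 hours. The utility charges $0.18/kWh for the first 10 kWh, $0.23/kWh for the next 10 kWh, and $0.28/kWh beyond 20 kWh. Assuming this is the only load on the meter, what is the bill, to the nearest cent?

Power = 3.6 A × 240 V = 864 W = 0.864 kW
Energy = 0.864 kW × 39 h = 33.696 kWh
Tier 1 (0–10 kWh): 10 × $0.18 = $1.8
Tier 2 (10–20 kWh): 10 × $0.23 = $2.3
Above 20 kWh: 13.696 × $0.28 = $3.83488
Bill = $7.93

$7.93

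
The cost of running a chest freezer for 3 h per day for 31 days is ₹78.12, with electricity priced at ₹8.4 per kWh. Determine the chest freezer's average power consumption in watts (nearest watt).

100 W

Energy = ₹78.12 ÷ ₹8.4/kWh = 9.3 kWh
Runtime = 3 h/day × 31 days = 93 h
Power = 9.3 kWh ÷ 93 h = 0.1 kW = 100 W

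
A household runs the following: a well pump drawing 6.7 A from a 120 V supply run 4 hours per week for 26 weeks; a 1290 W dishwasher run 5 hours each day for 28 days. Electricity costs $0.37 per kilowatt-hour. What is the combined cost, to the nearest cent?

$97.76

well pump: Power = 6.7 A × 120 V = 804 W = 0.804 kW
well pump: Runtime = 4 h/week × 26 weeks = 104 h
well pump: 0.804 kW × 104 h = 83.616 kWh
dishwasher: Runtime = 5 h/day × 28 days = 140 h
dishwasher: 1.29 kW × 140 h = 180.6 kWh
Total energy = 264.216 kWh
Cost = 264.216 × $0.37 = $97.76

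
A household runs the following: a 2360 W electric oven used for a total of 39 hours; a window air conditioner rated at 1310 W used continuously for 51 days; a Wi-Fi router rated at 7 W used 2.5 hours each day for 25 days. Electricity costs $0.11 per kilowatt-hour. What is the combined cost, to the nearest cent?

electric oven: 2.36 kW × 39 h = 92.04 kWh
window air conditioner: Runtime = 24 h × 51 = 1224 h
window air conditioner: 1.31 kW × 1224 h = 1603.44 kWh
Wi-Fi router: Runtime = 2.5 h/day × 25 days = 62.5 h
Wi-Fi router: 0.007 kW × 62.5 h = 0.4375 kWh
Total energy = 1695.9175 kWh
Cost = 1695.9175 × $0.11 = $186.55

$186.55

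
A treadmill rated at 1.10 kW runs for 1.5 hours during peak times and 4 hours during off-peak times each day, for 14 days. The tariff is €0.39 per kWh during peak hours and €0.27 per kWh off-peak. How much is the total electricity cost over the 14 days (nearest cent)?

Peak energy = 1.1 kW × 1.5 h × 14 = 23.1 kWh
Off-peak energy = 1.1 kW × 4 h × 14 = 61.6 kWh
Cost = 23.1 × €0.39 + 61.6 × €0.27 = €9.009 + €16.632 = €25.64

€25.64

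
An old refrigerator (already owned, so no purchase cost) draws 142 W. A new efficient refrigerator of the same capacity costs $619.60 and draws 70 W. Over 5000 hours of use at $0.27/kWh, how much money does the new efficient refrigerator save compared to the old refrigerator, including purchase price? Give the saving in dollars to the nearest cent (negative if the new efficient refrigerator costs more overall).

-$522.40

old refrigerator: $0.00 + (142/1000) kW × 5000 h × $0.27 = $0.00 + $191.7 = $191.7
new efficient refrigerator: $619.60 + (70/1000) kW × 5000 h × $0.27 = $619.60 + $94.5 = $714.1
Saving = $191.7 − $714.1 = −$522.4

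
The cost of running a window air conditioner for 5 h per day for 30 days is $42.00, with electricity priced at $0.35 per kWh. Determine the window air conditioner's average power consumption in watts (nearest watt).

800 W

Energy = $42.00 ÷ $0.35/kWh = 120 kWh
Runtime = 5 h/day × 30 days = 150 h
Power = 120 kWh ÷ 150 h = 0.8 kW = 800 W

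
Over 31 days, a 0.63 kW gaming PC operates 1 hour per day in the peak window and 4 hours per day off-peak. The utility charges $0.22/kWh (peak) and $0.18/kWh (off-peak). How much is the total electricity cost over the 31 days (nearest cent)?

Peak energy = 0.63 kW × 1 h × 31 = 19.53 kWh
Off-peak energy = 0.63 kW × 4 h × 31 = 78.12 kWh
Cost = 19.53 × $0.22 + 78.12 × $0.18 = $4.2966 + $14.0616 = $18.36

$18.36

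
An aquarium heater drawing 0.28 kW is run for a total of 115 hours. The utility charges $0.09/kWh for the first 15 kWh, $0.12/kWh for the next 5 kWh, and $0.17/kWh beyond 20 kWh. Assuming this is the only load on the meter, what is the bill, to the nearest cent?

$4.02

Energy = 0.28 kW × 115 h = 32.2 kWh
Tier 1 (0–15 kWh): 15 × $0.09 = $1.35
Tier 2 (15–20 kWh): 5 × $0.12 = $0.6
Above 20 kWh: 12.2 × $0.17 = $2.074
Bill = $4.02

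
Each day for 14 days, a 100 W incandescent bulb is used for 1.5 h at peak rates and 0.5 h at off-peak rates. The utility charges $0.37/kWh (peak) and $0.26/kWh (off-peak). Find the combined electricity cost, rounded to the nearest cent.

$0.96

Peak energy = 0.1 kW × 1.5 h × 14 = 2.1 kWh
Off-peak energy = 0.1 kW × 0.5 h × 14 = 0.7 kWh
Cost = 2.1 × $0.37 + 0.7 × $0.26 = $0.777 + $0.182 = $0.96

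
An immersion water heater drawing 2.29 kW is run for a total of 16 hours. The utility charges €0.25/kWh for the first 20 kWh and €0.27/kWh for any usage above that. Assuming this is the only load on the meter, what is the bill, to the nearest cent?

Energy = 2.29 kW × 16 h = 36.64 kWh
Tier 1 (0–20 kWh): 20 × €0.25 = €5
Above 20 kWh: 16.64 × €0.27 = €4.4928
Bill = €9.49

€9.49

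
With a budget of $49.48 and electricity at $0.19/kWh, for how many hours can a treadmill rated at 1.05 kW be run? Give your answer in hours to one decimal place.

248.0 h

Energy available = $49.48 ÷ $0.19/kWh = 260.4211 kWh
Hours = 260.4211 kWh ÷ 1.05 kW = 248.0 h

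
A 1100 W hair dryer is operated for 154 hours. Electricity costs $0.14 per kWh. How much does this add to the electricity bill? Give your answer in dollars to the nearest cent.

Energy = 1.1 kW × 154 h = 169.4 kWh
Cost = 169.4 kWh × $0.14/kWh = $23.72

$23.72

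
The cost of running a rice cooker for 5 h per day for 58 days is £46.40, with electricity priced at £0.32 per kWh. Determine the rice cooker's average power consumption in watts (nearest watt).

500 W

Energy = £46.40 ÷ £0.32/kWh = 145 kWh
Runtime = 5 h/day × 58 days = 290 h
Power = 145 kWh ÷ 290 h = 0.5 kW = 500 W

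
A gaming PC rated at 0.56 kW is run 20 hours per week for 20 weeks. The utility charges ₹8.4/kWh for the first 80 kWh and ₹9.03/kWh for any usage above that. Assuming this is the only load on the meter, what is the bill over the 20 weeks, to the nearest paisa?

₹1972.32

Runtime = 20 h/week × 20 weeks = 400 h
Energy = 0.56 kW × 400 h = 224 kWh
Tier 1 (0–80 kWh): 80 × ₹8.4 = ₹672
Above 80 kWh: 144 × ₹9.03 = ₹1300.32
Bill = ₹1972.32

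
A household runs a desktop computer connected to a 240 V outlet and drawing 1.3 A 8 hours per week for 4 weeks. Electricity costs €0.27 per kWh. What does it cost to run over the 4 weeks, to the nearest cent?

€2.70

Power = 1.3 A × 240 V = 312 W = 0.312 kW
Runtime = 8 h/week × 4 weeks = 32 h
Energy = 0.312 kW × 32 h = 9.984 kWh
Cost = 9.984 kWh × €0.27/kWh = €2.70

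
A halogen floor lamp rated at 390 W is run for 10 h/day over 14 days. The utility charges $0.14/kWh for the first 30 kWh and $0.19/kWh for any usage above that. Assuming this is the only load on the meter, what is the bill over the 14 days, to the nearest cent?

Runtime = 10 h/day × 14 days = 140 h
Energy = 0.39 kW × 140 h = 54.6 kWh
Tier 1 (0–30 kWh): 30 × $0.14 = $4.2
Above 30 kWh: 24.6 × $0.19 = $4.674
Bill = $8.87

$8.87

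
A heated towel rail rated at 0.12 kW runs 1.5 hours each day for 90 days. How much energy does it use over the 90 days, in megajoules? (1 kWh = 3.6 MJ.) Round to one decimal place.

58.3 MJ

Runtime = 1.5 h/day × 90 days = 135 h
Energy = 0.12 kW × 135 h = 16.2 kWh
= 16.2 × 3.6 MJ = 58.3 MJ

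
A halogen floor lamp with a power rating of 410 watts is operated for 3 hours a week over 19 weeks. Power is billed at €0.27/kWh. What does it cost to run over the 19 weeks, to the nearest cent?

€6.31

Runtime = 3 h/week × 19 weeks = 57 h
Energy = 0.41 kW × 57 h = 23.37 kWh
Cost = 23.37 kWh × €0.27/kWh = €6.31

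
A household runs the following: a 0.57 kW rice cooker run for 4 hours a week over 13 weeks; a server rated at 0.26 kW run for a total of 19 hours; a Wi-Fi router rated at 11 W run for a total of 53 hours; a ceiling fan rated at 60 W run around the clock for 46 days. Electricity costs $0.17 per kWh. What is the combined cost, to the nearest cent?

$17.24

rice cooker: Runtime = 4 h/week × 13 weeks = 52 h
rice cooker: 0.57 kW × 52 h = 29.64 kWh
server: 0.26 kW × 19 h = 4.94 kWh
Wi-Fi router: 0.011 kW × 53 h = 0.583 kWh
ceiling fan: Runtime = 24 h × 46 = 1104 h
ceiling fan: 0.06 kW × 1104 h = 66.24 kWh
Total energy = 101.403 kWh
Cost = 101.403 × $0.17 = $17.24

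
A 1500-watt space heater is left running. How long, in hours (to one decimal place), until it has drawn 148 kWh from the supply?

98.7 h

Hours = 148 kWh ÷ 1.5 kW = 98.7 h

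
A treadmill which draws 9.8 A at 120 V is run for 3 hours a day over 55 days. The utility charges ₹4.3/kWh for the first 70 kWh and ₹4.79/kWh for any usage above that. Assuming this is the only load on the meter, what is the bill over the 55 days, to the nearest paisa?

Power = 9.8 A × 120 V = 1176 W = 1.176 kW
Runtime = 3 h/day × 55 days = 165 h
Energy = 1.176 kW × 165 h = 194.04 kWh
Tier 1 (0–70 kWh): 70 × ₹4.3 = ₹301
Above 70 kWh: 124.04 × ₹4.79 = ₹594.1516
Bill = ₹895.15

₹895.15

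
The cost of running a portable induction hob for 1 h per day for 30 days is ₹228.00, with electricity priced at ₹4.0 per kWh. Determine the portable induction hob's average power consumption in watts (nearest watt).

Energy = ₹228.00 ÷ ₹4.0/kWh = 57 kWh
Runtime = 1 h/day × 30 days = 30 h
Power = 57 kWh ÷ 30 h = 1.9 kW = 1900 W

1900 W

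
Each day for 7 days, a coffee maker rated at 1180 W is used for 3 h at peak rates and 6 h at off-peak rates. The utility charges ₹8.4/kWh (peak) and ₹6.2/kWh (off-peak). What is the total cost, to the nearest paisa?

₹515.42

Peak energy = 1.18 kW × 3 h × 7 = 24.78 kWh
Off-peak energy = 1.18 kW × 6 h × 7 = 49.56 kWh
Cost = 24.78 × ₹8.4 + 49.56 × ₹6.2 = ₹208.152 + ₹307.272 = ₹515.42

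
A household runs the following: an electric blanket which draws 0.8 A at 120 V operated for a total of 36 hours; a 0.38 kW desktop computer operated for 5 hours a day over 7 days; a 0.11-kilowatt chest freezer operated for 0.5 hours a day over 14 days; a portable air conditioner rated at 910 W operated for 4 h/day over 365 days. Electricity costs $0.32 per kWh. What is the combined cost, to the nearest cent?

$430.76

electric blanket: Power = 0.8 A × 120 V = 96 W = 0.096 kW
electric blanket: 0.096 kW × 36 h = 3.456 kWh
desktop computer: Runtime = 5 h/day × 7 days = 35 h
desktop computer: 0.38 kW × 35 h = 13.3 kWh
chest freezer: Runtime = 0.5 h/day × 14 days = 7 h
chest freezer: 0.11 kW × 7 h = 0.77 kWh
portable air conditioner: Runtime = 4 h/day × 365 days = 1460 h
portable air conditioner: 0.91 kW × 1460 h = 1328.6 kWh
Total energy = 1346.126 kWh
Cost = 1346.126 × $0.32 = $430.76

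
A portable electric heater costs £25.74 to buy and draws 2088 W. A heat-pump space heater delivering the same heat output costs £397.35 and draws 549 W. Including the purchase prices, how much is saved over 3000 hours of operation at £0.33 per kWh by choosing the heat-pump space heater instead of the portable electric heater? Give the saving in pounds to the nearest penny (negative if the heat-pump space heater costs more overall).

£1152.00

portable electric heater: £25.74 + (2088/1000) kW × 3000 h × £0.33 = £25.74 + £2067.12 = £2092.86
heat-pump space heater: £397.35 + (549/1000) kW × 3000 h × £0.33 = £397.35 + £543.51 = £940.86
Saving = £2092.86 − £940.86 = £1152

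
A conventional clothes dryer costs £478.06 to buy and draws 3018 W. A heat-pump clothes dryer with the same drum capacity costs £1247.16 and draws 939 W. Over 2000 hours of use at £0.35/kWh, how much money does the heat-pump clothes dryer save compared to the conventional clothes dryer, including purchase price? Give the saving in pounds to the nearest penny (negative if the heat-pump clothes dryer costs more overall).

conventional clothes dryer: £478.06 + (3018/1000) kW × 2000 h × £0.35 = £478.06 + £2112.6 = £2590.66
heat-pump clothes dryer: £1247.16 + (939/1000) kW × 2000 h × £0.35 = £1247.16 + £657.3 = £1904.46
Saving = £2590.66 − £1904.46 = £686.2

£686.20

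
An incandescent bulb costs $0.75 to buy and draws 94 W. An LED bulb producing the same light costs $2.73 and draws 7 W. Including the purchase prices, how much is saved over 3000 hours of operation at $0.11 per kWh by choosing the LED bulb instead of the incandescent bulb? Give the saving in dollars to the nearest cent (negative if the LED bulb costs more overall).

$26.73

incandescent bulb: $0.75 + (94/1000) kW × 3000 h × $0.11 = $0.75 + $31.02 = $31.77
LED bulb: $2.73 + (7/1000) kW × 3000 h × $0.11 = $2.73 + $2.31 = $5.04
Saving = $31.77 − $5.04 = $26.73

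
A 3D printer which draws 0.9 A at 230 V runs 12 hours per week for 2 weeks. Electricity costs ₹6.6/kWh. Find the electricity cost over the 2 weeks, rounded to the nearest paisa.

₹32.79

Power = 0.9 A × 230 V = 207 W = 0.207 kW
Runtime = 12 h/week × 2 weeks = 24 h
Energy = 0.207 kW × 24 h = 4.968 kWh
Cost = 4.968 kWh × ₹6.6/kWh = ₹32.79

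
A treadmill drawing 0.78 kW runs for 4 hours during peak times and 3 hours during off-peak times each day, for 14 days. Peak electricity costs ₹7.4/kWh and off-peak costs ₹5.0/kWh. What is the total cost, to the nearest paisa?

₹487.03

Peak energy = 0.78 kW × 4 h × 14 = 43.68 kWh
Off-peak energy = 0.78 kW × 3 h × 14 = 32.76 kWh
Cost = 43.68 × ₹7.4 + 32.76 × ₹5.0 = ₹323.232 + ₹163.8 = ₹487.03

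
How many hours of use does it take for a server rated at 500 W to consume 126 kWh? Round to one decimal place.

252.0 h

Hours = 126 kWh ÷ 0.5 kW = 252.0 h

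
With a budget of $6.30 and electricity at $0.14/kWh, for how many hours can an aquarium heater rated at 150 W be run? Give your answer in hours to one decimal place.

Energy available = $6.30 ÷ $0.14/kWh = 45 kWh
Hours = 45 kWh ÷ 0.15 kW = 300.0 h

300.0 h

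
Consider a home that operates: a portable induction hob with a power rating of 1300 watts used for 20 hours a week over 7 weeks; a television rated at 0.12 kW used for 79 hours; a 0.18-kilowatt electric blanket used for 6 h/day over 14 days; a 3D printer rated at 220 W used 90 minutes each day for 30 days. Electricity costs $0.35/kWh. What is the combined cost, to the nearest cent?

$75.78

portable induction hob: Runtime = 20 h/week × 7 weeks = 140 h
portable induction hob: 1.3 kW × 140 h = 182 kWh
television: 0.12 kW × 79 h = 9.48 kWh
electric blanket: Runtime = 6 h/day × 14 days = 84 h
electric blanket: 0.18 kW × 84 h = 15.12 kWh
3D printer: Runtime = 90 min × 30 = 2700 min = 45 h
3D printer: 0.22 kW × 45 h = 9.9 kWh
Total energy = 216.5 kWh
Cost = 216.5 × $0.35 = $75.78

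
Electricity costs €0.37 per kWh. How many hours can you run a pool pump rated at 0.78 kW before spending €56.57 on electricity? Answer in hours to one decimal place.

Energy available = €56.57 ÷ €0.37/kWh = 152.8919 kWh
Hours = 152.8919 kWh ÷ 0.78 kW = 196.0 h

196.0 h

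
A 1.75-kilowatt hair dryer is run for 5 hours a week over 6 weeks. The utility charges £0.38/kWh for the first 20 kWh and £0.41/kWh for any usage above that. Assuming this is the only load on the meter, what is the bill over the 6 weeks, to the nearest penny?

Runtime = 5 h/week × 6 weeks = 30 h
Energy = 1.75 kW × 30 h = 52.5 kWh
Tier 1 (0–20 kWh): 20 × £0.38 = £7.6
Above 20 kWh: 32.5 × £0.41 = £13.325
Bill = £20.93

£20.93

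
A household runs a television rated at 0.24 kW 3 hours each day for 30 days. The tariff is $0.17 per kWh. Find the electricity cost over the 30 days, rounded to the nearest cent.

Runtime = 3 h/day × 30 days = 90 h
Energy = 0.24 kW × 90 h = 21.6 kWh
Cost = 21.6 kWh × $0.17/kWh = $3.67

$3.67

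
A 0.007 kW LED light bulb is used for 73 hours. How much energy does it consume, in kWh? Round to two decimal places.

Energy = 0.007 kW × 73 h = 0.511 kWh ≈ 0.51 kWh

0.51 kWh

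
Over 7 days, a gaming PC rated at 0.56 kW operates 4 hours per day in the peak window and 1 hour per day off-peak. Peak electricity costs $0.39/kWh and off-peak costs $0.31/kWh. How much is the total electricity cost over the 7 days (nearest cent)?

Peak energy = 0.56 kW × 4 h × 7 = 15.68 kWh
Off-peak energy = 0.56 kW × 1 h × 7 = 3.92 kWh
Cost = 15.68 × $0.39 + 3.92 × $0.31 = $6.1152 + $1.2152 = $7.33

$7.33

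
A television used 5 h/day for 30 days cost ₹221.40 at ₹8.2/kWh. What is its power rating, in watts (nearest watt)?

Energy = ₹221.40 ÷ ₹8.2/kWh = 27 kWh
Runtime = 5 h/day × 30 days = 150 h
Power = 27 kWh ÷ 150 h = 0.18 kW = 180 W

180 W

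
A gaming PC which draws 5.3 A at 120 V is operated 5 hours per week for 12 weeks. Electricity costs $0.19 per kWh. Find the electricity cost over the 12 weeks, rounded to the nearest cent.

$7.25

Power = 5.3 A × 120 V = 636 W = 0.636 kW
Runtime = 5 h/week × 12 weeks = 60 h
Energy = 0.636 kW × 60 h = 38.16 kWh
Cost = 38.16 kWh × $0.19/kWh = $7.25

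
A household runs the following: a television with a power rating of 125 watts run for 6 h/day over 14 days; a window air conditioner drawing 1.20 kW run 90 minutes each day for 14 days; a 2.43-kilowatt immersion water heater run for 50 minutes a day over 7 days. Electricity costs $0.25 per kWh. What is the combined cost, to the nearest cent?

television: Runtime = 6 h/day × 14 days = 84 h
television: 0.125 kW × 84 h = 10.5 kWh
window air conditioner: Runtime = 90 min × 14 = 1260 min = 21 h
window air conditioner: 1.2 kW × 21 h = 25.2 kWh
immersion water heater: Runtime = 50 min × 7 = 350 min = 5.833333… h
immersion water heater: 2.43 kW × 5.833333… h = 14.175 kWh
Total energy = 49.875 kWh
Cost = 49.875 × $0.25 = $12.47

$12.47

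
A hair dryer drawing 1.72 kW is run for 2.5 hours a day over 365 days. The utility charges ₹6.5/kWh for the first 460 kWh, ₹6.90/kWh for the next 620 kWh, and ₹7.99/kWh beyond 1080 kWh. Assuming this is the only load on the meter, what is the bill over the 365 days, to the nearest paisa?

Runtime = 2.5 h/day × 365 days = 912.5 h
Energy = 1.72 kW × 912.5 h = 1569.5 kWh
Tier 1 (0–460 kWh): 460 × ₹6.5 = ₹2990
Tier 2 (460–1080 kWh): 620 × ₹6.90 = ₹4278
Above 1080 kWh: 489.5 × ₹7.99 = ₹3911.105
Bill = ₹11179.11

₹11179.11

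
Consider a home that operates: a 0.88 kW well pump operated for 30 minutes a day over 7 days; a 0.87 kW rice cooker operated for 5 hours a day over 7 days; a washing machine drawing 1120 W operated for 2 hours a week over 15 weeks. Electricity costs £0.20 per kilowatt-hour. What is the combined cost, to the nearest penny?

£13.43

well pump: Runtime = 30 min × 7 = 210 min = 3.5 h
well pump: 0.88 kW × 3.5 h = 3.08 kWh
rice cooker: Runtime = 5 h/day × 7 days = 35 h
rice cooker: 0.87 kW × 35 h = 30.45 kWh
washing machine: Runtime = 2 h/week × 15 weeks = 30 h
washing machine: 1.12 kW × 30 h = 33.6 kWh
Total energy = 67.13 kWh
Cost = 67.13 × £0.20 = £13.43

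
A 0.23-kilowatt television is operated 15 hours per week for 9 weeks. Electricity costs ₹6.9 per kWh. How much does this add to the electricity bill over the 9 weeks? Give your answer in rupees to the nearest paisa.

Runtime = 15 h/week × 9 weeks = 135 h
Energy = 0.23 kW × 135 h = 31.05 kWh
Cost = 31.05 kWh × ₹6.9/kWh = ₹214.25

₹214.25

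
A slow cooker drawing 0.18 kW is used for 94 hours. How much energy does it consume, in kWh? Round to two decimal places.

Energy = 0.18 kW × 94 h = 16.92 kWh

16.92 kWh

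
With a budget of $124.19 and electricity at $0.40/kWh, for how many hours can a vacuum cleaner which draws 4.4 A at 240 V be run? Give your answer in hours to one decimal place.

Power = 4.4 A × 240 V = 1056 W = 1.056 kW
Energy available = $124.19 ÷ $0.40/kWh = 310.475 kWh
Hours = 310.475 kWh ÷ 1.056 kW = 294.0 h

294.0 h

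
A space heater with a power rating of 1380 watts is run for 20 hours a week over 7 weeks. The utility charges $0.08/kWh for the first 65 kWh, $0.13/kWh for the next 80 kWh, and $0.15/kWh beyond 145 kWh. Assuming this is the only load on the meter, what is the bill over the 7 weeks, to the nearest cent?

Runtime = 20 h/week × 7 weeks = 140 h
Energy = 1.38 kW × 140 h = 193.2 kWh
Tier 1 (0–65 kWh): 65 × $0.08 = $5.2
Tier 2 (65–145 kWh): 80 × $0.13 = $10.4
Above 145 kWh: 48.2 × $0.15 = $7.23
Bill = $22.83

$22.83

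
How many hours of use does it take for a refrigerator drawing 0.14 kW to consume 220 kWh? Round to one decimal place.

Hours = 220 kWh ÷ 0.14 kW = 1571.4 h

1571.4 h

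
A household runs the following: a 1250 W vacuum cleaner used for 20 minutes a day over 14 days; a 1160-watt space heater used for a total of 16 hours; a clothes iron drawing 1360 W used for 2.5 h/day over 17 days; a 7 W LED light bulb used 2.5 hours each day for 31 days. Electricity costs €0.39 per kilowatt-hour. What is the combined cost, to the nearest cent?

€32.27

vacuum cleaner: Runtime = 20 min × 14 = 280 min = 4.666666… h
vacuum cleaner: 1.25 kW × 4.666666… h = 5.833333… kWh
space heater: 1.16 kW × 16 h = 18.56 kWh
clothes iron: Runtime = 2.5 h/day × 17 days = 42.5 h
clothes iron: 1.36 kW × 42.5 h = 57.8 kWh
LED light bulb: Runtime = 2.5 h/day × 31 days = 77.5 h
LED light bulb: 0.007 kW × 77.5 h = 0.5425 kWh
Total energy = 82.735833… kWh
Cost = 82.735833… × €0.39 = €32.27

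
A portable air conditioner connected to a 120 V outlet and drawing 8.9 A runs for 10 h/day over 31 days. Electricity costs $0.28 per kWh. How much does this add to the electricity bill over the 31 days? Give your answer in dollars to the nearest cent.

$92.70

Power = 8.9 A × 120 V = 1068 W = 1.068 kW
Runtime = 10 h/day × 31 days = 310 h
Energy = 1.068 kW × 310 h = 331.08 kWh
Cost = 331.08 kWh × $0.28/kWh = $92.70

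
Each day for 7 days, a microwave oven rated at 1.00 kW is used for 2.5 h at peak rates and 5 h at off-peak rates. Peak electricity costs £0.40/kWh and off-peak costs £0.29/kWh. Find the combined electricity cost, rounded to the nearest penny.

Peak energy = 1 kW × 2.5 h × 7 = 17.5 kWh
Off-peak energy = 1 kW × 5 h × 7 = 35 kWh
Cost = 17.5 × £0.40 + 35 × £0.29 = £7 + £10.15 = £17.15

£17.15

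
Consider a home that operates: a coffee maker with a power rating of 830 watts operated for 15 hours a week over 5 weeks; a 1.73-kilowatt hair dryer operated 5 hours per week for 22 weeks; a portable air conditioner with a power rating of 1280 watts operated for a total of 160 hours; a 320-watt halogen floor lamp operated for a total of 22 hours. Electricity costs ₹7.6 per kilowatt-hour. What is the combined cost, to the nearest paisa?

₹3529.36

coffee maker: Runtime = 15 h/week × 5 weeks = 75 h
coffee maker: 0.83 kW × 75 h = 62.25 kWh
hair dryer: Runtime = 5 h/week × 22 weeks = 110 h
hair dryer: 1.73 kW × 110 h = 190.3 kWh
portable air conditioner: 1.28 kW × 160 h = 204.8 kWh
halogen floor lamp: 0.32 kW × 22 h = 7.04 kWh
Total energy = 464.39 kWh
Cost = 464.39 × ₹7.6 = ₹3529.36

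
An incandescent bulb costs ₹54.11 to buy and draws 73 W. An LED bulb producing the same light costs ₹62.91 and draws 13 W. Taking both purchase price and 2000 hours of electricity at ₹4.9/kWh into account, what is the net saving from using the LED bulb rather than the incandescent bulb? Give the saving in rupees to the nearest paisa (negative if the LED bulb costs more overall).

₹579.20

incandescent bulb: ₹54.11 + (73/1000) kW × 2000 h × ₹4.9 = ₹54.11 + ₹715.4 = ₹769.51
LED bulb: ₹62.91 + (13/1000) kW × 2000 h × ₹4.9 = ₹62.91 + ₹127.4 = ₹190.31
Saving = ₹769.51 − ₹190.31 = ₹579.2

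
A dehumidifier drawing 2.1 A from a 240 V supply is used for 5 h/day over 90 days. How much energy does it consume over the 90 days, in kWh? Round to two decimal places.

226.80 kWh

Power = 2.1 A × 240 V = 504 W = 0.504 kW
Runtime = 5 h/day × 90 days = 450 h
Energy = 0.504 kW × 450 h = 226.8 kWh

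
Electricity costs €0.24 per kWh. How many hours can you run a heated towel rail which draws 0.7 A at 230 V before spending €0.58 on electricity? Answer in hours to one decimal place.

15.0 h

Power = 0.7 A × 230 V = 161 W = 0.161 kW
Energy available = €0.58 ÷ €0.24/kWh = 2.4167 kWh
Hours = 2.4167 kWh ÷ 0.161 kW = 15.0 h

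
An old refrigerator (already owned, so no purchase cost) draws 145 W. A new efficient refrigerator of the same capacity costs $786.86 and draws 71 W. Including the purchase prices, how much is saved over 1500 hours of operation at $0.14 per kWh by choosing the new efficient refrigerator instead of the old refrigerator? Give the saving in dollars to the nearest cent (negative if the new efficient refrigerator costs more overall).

-$771.32

old refrigerator: $0.00 + (145/1000) kW × 1500 h × $0.14 = $0.00 + $30.45 = $30.45
new efficient refrigerator: $786.86 + (71/1000) kW × 1500 h × $0.14 = $786.86 + $14.91 = $801.77
Saving = $30.45 − $801.77 = −$771.32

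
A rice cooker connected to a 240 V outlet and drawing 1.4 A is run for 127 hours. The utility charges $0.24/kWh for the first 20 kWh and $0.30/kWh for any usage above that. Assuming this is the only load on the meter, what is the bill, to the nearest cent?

$11.60

Power = 1.4 A × 240 V = 336 W = 0.336 kW
Energy = 0.336 kW × 127 h = 42.672 kWh
Tier 1 (0–20 kWh): 20 × $0.24 = $4.8
Above 20 kWh: 22.672 × $0.30 = $6.8016
Bill = $11.60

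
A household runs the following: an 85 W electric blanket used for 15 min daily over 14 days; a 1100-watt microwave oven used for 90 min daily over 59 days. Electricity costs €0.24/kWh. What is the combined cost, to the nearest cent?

€23.44

electric blanket: Runtime = 15 min × 14 = 210 min = 3.5 h
electric blanket: 0.085 kW × 3.5 h = 0.2975 kWh
microwave oven: Runtime = 90 min × 59 = 5310 min = 88.5 h
microwave oven: 1.1 kW × 88.5 h = 97.35 kWh
Total energy = 97.6475 kWh
Cost = 97.6475 × €0.24 = €23.44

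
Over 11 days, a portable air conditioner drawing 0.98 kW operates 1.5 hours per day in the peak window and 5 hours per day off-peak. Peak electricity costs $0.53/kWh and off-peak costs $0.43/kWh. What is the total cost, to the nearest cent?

$31.75

Peak energy = 0.98 kW × 1.5 h × 11 = 16.17 kWh
Off-peak energy = 0.98 kW × 5 h × 11 = 53.9 kWh
Cost = 16.17 × $0.53 + 53.9 × $0.43 = $8.5701 + $23.177 = $31.75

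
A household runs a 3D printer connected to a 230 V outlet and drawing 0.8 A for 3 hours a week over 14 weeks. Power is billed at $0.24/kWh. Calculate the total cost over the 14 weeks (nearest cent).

$1.85

Power = 0.8 A × 230 V = 184 W = 0.184 kW
Runtime = 3 h/week × 14 weeks = 42 h
Energy = 0.184 kW × 42 h = 7.728 kWh
Cost = 7.728 kWh × $0.24/kWh = $1.85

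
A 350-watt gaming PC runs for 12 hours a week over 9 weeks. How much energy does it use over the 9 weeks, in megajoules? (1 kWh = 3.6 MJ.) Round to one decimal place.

Runtime = 12 h/week × 9 weeks = 108 h
Energy = 0.35 kW × 108 h = 37.8 kWh
= 37.8 × 3.6 MJ = 136.1 MJ

136.1 MJ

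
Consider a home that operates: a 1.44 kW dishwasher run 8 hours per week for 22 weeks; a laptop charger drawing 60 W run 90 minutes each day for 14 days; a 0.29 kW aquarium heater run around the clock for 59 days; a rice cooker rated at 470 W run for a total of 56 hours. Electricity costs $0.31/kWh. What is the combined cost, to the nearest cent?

$214.41

dishwasher: Runtime = 8 h/week × 22 weeks = 176 h
dishwasher: 1.44 kW × 176 h = 253.44 kWh
laptop charger: Runtime = 90 min × 14 = 1260 min = 21 h
laptop charger: 0.06 kW × 21 h = 1.26 kWh
aquarium heater: Runtime = 24 h × 59 = 1416 h
aquarium heater: 0.29 kW × 1416 h = 410.64 kWh
rice cooker: 0.47 kW × 56 h = 26.32 kWh
Total energy = 691.66 kWh
Cost = 691.66 × $0.31 = $214.41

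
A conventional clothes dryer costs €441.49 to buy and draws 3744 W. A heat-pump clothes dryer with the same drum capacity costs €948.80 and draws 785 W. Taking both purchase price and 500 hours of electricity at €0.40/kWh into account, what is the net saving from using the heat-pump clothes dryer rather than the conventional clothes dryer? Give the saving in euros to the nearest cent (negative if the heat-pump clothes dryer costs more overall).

conventional clothes dryer: €441.49 + (3744/1000) kW × 500 h × €0.40 = €441.49 + €748.8 = €1190.29
heat-pump clothes dryer: €948.80 + (785/1000) kW × 500 h × €0.40 = €948.80 + €157 = €1105.8
Saving = €1190.29 − €1105.8 = €84.49

€84.49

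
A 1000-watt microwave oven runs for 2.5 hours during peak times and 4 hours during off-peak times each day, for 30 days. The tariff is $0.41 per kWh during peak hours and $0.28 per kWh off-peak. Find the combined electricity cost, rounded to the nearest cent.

Peak energy = 1 kW × 2.5 h × 30 = 75 kWh
Off-peak energy = 1 kW × 4 h × 30 = 120 kWh
Cost = 75 × $0.41 + 120 × $0.28 = $30.75 + $33.6 = $64.35

$64.35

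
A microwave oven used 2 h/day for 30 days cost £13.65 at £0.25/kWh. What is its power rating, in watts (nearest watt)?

910 W

Energy = £13.65 ÷ £0.25/kWh = 54.6 kWh
Runtime = 2 h/day × 30 days = 60 h
Power = 54.6 kWh ÷ 60 h = 0.91 kW = 910 W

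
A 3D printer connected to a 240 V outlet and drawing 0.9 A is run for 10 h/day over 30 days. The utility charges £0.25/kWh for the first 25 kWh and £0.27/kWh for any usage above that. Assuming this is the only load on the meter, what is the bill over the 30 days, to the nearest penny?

Power = 0.9 A × 240 V = 216 W = 0.216 kW
Runtime = 10 h/day × 30 days = 300 h
Energy = 0.216 kW × 300 h = 64.8 kWh
Tier 1 (0–25 kWh): 25 × £0.25 = £6.25
Above 25 kWh: 39.8 × £0.27 = £10.746
Bill = £17.00

£17.00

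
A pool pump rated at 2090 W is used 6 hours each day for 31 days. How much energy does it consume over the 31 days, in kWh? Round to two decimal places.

Runtime = 6 h/day × 31 days = 186 h
Energy = 2.09 kW × 186 h = 388.74 kWh

388.74 kWh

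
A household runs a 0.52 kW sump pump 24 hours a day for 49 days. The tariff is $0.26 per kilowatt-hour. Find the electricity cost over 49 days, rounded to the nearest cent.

Runtime = 24 h × 49 = 1176 h
Energy = 0.52 kW × 1176 h = 611.52 kWh
Cost = 611.52 kWh × $0.26/kWh = $159.00

$159.00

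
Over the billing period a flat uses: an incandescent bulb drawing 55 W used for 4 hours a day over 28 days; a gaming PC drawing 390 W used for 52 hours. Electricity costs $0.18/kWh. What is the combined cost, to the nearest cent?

$4.76

incandescent bulb: Runtime = 4 h/day × 28 days = 112 h
incandescent bulb: 0.055 kW × 112 h = 6.16 kWh
gaming PC: 0.39 kW × 52 h = 20.28 kWh
Total energy = 26.44 kWh
Cost = 26.44 × $0.18 = $4.76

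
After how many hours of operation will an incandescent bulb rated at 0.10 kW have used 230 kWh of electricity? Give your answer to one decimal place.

Hours = 230 kWh ÷ 0.1 kW = 2300.0 h

2300.0 h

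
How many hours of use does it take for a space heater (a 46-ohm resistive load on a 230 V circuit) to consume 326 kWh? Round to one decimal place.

Power = V²/R = 230²/46 = 1150 W = 1.15 kW
Hours = 326 kWh ÷ 1.15 kW = 283.5 h

283.5 h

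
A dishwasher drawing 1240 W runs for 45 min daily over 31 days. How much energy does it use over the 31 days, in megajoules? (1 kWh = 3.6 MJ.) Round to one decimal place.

Runtime = 45 min × 31 = 1395 min = 23.25 h
Energy = 1.24 kW × 23.25 h = 28.83 kWh
= 28.83 × 3.6 MJ = 103.8 MJ

103.8 MJ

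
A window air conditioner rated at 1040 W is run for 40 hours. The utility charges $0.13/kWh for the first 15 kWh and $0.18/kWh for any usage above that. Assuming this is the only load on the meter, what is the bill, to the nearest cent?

Energy = 1.04 kW × 40 h = 41.6 kWh
Tier 1 (0–15 kWh): 15 × $0.13 = $1.95
Above 15 kWh: 26.6 × $0.18 = $4.788
Bill = $6.74

$6.74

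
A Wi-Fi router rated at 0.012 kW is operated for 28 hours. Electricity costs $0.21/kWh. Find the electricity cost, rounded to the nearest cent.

$0.07

Energy = 0.012 kW × 28 h = 0.336 kWh
Cost = 0.336 kWh × $0.21/kWh = $0.07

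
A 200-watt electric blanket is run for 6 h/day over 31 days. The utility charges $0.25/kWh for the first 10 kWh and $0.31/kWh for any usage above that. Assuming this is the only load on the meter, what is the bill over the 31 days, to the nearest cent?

Runtime = 6 h/day × 31 days = 186 h
Energy = 0.2 kW × 186 h = 37.2 kWh
Tier 1 (0–10 kWh): 10 × $0.25 = $2.5
Above 10 kWh: 27.2 × $0.31 = $8.432
Bill = $10.93

$10.93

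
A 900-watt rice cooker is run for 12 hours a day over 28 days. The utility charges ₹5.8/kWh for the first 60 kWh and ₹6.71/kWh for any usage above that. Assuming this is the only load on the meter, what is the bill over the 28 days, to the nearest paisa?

₹1974.50

Runtime = 12 h/day × 28 days = 336 h
Energy = 0.9 kW × 336 h = 302.4 kWh
Tier 1 (0–60 kWh): 60 × ₹5.8 = ₹348
Above 60 kWh: 242.4 × ₹6.71 = ₹1626.504
Bill = ₹1974.50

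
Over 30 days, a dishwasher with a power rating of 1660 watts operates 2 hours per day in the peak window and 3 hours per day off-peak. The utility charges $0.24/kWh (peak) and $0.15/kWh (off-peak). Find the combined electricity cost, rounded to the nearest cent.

$46.31

Peak energy = 1.66 kW × 2 h × 30 = 99.6 kWh
Off-peak energy = 1.66 kW × 3 h × 30 = 149.4 kWh
Cost = 99.6 × $0.24 + 149.4 × $0.15 = $23.904 + $22.41 = $46.31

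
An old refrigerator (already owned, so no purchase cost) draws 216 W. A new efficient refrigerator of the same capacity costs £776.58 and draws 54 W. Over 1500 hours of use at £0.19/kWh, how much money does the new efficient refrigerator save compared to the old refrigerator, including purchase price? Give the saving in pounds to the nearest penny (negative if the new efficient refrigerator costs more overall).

-£730.41

old refrigerator: £0.00 + (216/1000) kW × 1500 h × £0.19 = £0.00 + £61.56 = £61.56
new efficient refrigerator: £776.58 + (54/1000) kW × 1500 h × £0.19 = £776.58 + £15.39 = £791.97
Saving = £61.56 − £791.97 = −£730.41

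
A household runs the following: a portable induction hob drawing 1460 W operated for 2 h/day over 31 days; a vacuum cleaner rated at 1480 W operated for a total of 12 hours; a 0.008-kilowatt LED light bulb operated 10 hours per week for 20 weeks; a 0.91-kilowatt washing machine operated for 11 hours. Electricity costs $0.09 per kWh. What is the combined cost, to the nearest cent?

portable induction hob: Runtime = 2 h/day × 31 days = 62 h
portable induction hob: 1.46 kW × 62 h = 90.52 kWh
vacuum cleaner: 1.48 kW × 12 h = 17.76 kWh
LED light bulb: Runtime = 10 h/week × 20 weeks = 200 h
LED light bulb: 0.008 kW × 200 h = 1.6 kWh
washing machine: 0.91 kW × 11 h = 10.01 kWh
Total energy = 119.89 kWh
Cost = 119.89 × $0.09 = $10.79

$10.79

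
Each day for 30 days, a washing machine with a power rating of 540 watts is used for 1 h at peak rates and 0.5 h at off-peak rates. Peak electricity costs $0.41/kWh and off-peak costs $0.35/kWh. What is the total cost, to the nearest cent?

Peak energy = 0.54 kW × 1 h × 30 = 16.2 kWh
Off-peak energy = 0.54 kW × 0.5 h × 30 = 8.1 kWh
Cost = 16.2 × $0.41 + 8.1 × $0.35 = $6.642 + $2.835 = $9.48

$9.48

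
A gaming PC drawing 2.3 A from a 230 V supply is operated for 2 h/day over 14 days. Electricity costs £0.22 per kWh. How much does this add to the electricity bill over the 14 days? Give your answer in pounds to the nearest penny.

£3.26

Power = 2.3 A × 230 V = 529 W = 0.529 kW
Runtime = 2 h/day × 14 days = 28 h
Energy = 0.529 kW × 28 h = 14.812 kWh
Cost = 14.812 kWh × £0.22/kWh = £3.26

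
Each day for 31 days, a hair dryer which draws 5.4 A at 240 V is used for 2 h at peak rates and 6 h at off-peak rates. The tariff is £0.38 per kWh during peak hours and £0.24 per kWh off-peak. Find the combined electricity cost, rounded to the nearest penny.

£88.39

Power = 5.4 A × 240 V = 1296 W = 1.296 kW
Peak energy = 1.296 kW × 2 h × 31 = 80.352 kWh
Off-peak energy = 1.296 kW × 6 h × 31 = 241.056 kWh
Cost = 80.352 × £0.38 + 241.056 × £0.24 = £30.53376 + £57.85344 = £88.39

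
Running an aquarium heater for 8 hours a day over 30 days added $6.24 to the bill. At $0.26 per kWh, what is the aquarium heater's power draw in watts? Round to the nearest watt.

100 W

Energy = $6.24 ÷ $0.26/kWh = 24 kWh
Runtime = 8 h/day × 30 days = 240 h
Power = 24 kWh ÷ 240 h = 0.1 kW = 100 W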